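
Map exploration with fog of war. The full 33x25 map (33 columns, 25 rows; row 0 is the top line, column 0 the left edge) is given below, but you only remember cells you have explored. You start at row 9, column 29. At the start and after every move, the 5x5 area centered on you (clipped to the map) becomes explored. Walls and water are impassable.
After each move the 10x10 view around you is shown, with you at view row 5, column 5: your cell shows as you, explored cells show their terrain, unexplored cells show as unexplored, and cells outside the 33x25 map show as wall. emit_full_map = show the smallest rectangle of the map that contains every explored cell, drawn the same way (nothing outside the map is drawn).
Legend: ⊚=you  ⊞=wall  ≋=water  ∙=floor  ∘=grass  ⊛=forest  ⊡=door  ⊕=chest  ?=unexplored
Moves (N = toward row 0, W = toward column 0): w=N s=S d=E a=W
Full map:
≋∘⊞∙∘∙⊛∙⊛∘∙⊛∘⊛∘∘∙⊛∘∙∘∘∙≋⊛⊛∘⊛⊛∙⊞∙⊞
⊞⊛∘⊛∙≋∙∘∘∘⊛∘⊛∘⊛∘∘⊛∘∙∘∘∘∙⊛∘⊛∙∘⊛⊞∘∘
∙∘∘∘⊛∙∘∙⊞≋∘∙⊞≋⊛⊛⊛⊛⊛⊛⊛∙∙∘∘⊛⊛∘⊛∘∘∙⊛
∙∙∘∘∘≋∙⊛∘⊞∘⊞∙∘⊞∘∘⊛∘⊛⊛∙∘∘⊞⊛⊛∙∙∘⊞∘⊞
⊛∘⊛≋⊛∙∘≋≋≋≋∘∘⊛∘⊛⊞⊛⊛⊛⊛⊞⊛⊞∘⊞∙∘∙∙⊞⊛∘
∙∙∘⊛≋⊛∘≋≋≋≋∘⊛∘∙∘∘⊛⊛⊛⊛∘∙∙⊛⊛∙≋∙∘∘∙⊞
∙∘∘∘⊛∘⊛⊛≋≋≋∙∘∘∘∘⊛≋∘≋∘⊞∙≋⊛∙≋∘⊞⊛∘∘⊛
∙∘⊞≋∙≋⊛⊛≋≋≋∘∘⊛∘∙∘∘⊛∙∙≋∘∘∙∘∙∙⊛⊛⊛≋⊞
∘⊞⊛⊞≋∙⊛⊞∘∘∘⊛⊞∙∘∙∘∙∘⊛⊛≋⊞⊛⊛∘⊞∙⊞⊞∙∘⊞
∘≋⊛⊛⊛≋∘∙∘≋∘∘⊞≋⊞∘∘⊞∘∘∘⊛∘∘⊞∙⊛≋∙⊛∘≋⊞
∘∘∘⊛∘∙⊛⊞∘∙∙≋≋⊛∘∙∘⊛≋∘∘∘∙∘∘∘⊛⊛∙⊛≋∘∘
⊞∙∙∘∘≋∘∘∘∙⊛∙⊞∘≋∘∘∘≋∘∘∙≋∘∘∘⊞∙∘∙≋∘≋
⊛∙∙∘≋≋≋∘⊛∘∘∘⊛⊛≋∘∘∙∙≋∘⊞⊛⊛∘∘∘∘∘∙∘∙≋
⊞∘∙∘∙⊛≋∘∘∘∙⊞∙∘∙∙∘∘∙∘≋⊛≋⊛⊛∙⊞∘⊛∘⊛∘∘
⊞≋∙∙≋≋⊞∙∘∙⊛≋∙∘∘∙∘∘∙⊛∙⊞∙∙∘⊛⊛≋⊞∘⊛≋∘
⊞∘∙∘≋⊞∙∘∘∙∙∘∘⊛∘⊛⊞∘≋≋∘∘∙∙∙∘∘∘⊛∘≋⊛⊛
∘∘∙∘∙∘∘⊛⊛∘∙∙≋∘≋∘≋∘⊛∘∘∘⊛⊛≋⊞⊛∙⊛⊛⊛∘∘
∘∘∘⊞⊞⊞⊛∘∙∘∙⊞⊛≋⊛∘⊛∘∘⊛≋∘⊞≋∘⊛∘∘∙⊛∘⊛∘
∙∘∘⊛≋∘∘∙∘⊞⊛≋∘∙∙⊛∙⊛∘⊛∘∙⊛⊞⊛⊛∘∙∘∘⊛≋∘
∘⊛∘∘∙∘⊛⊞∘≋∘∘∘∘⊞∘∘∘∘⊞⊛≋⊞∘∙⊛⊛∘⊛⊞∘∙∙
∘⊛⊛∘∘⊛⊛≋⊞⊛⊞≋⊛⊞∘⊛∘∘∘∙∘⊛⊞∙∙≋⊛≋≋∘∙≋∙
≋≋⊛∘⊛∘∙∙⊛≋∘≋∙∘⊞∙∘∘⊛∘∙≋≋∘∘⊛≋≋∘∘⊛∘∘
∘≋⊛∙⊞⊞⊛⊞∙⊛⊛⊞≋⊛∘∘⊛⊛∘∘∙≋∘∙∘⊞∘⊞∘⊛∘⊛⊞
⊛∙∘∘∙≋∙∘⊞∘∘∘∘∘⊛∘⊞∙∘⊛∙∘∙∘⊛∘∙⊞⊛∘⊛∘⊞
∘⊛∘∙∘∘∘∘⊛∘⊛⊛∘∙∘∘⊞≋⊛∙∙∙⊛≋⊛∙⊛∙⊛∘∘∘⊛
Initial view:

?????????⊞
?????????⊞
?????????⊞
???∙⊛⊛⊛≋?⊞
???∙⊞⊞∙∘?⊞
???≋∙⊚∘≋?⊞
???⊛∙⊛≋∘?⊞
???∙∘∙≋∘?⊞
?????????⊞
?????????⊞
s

?????????⊞
?????????⊞
???∙⊛⊛⊛≋?⊞
???∙⊞⊞∙∘?⊞
???≋∙⊛∘≋?⊞
???⊛∙⊚≋∘?⊞
???∙∘∙≋∘?⊞
???∘∘∙∘∙?⊞
?????????⊞
?????????⊞

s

?????????⊞
???∙⊛⊛⊛≋?⊞
???∙⊞⊞∙∘?⊞
???≋∙⊛∘≋?⊞
???⊛∙⊛≋∘?⊞
???∙∘⊚≋∘?⊞
???∘∘∙∘∙?⊞
???∘⊛∘⊛∘?⊞
?????????⊞
?????????⊞

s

???∙⊛⊛⊛≋?⊞
???∙⊞⊞∙∘?⊞
???≋∙⊛∘≋?⊞
???⊛∙⊛≋∘?⊞
???∙∘∙≋∘?⊞
???∘∘⊚∘∙?⊞
???∘⊛∘⊛∘?⊞
???≋⊞∘⊛≋?⊞
?????????⊞
?????????⊞

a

????∙⊛⊛⊛≋?
????∙⊞⊞∙∘?
????≋∙⊛∘≋?
???⊛⊛∙⊛≋∘?
???⊞∙∘∙≋∘?
???∘∘⊚∙∘∙?
???⊞∘⊛∘⊛∘?
???⊛≋⊞∘⊛≋?
??????????
??????????

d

???∙⊛⊛⊛≋?⊞
???∙⊞⊞∙∘?⊞
???≋∙⊛∘≋?⊞
??⊛⊛∙⊛≋∘?⊞
??⊞∙∘∙≋∘?⊞
??∘∘∘⊚∘∙?⊞
??⊞∘⊛∘⊛∘?⊞
??⊛≋⊞∘⊛≋?⊞
?????????⊞
?????????⊞

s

???∙⊞⊞∙∘?⊞
???≋∙⊛∘≋?⊞
??⊛⊛∙⊛≋∘?⊞
??⊞∙∘∙≋∘?⊞
??∘∘∘∙∘∙?⊞
??⊞∘⊛⊚⊛∘?⊞
??⊛≋⊞∘⊛≋?⊞
???∘⊛∘≋⊛?⊞
?????????⊞
?????????⊞

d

??∙⊞⊞∙∘?⊞⊞
??≋∙⊛∘≋?⊞⊞
?⊛⊛∙⊛≋∘?⊞⊞
?⊞∙∘∙≋∘≋⊞⊞
?∘∘∘∙∘∙≋⊞⊞
?⊞∘⊛∘⊚∘∘⊞⊞
?⊛≋⊞∘⊛≋∘⊞⊞
??∘⊛∘≋⊛⊛⊞⊞
????????⊞⊞
????????⊞⊞

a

???∙⊞⊞∙∘?⊞
???≋∙⊛∘≋?⊞
??⊛⊛∙⊛≋∘?⊞
??⊞∙∘∙≋∘≋⊞
??∘∘∘∙∘∙≋⊞
??⊞∘⊛⊚⊛∘∘⊞
??⊛≋⊞∘⊛≋∘⊞
???∘⊛∘≋⊛⊛⊞
?????????⊞
?????????⊞

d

??∙⊞⊞∙∘?⊞⊞
??≋∙⊛∘≋?⊞⊞
?⊛⊛∙⊛≋∘?⊞⊞
?⊞∙∘∙≋∘≋⊞⊞
?∘∘∘∙∘∙≋⊞⊞
?⊞∘⊛∘⊚∘∘⊞⊞
?⊛≋⊞∘⊛≋∘⊞⊞
??∘⊛∘≋⊛⊛⊞⊞
????????⊞⊞
????????⊞⊞

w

??∙⊛⊛⊛≋?⊞⊞
??∙⊞⊞∙∘?⊞⊞
??≋∙⊛∘≋?⊞⊞
?⊛⊛∙⊛≋∘∘⊞⊞
?⊞∙∘∙≋∘≋⊞⊞
?∘∘∘∙⊚∙≋⊞⊞
?⊞∘⊛∘⊛∘∘⊞⊞
?⊛≋⊞∘⊛≋∘⊞⊞
??∘⊛∘≋⊛⊛⊞⊞
????????⊞⊞

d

?∙⊛⊛⊛≋?⊞⊞⊞
?∙⊞⊞∙∘?⊞⊞⊞
?≋∙⊛∘≋?⊞⊞⊞
⊛⊛∙⊛≋∘∘⊞⊞⊞
⊞∙∘∙≋∘≋⊞⊞⊞
∘∘∘∙∘⊚≋⊞⊞⊞
⊞∘⊛∘⊛∘∘⊞⊞⊞
⊛≋⊞∘⊛≋∘⊞⊞⊞
?∘⊛∘≋⊛⊛⊞⊞⊞
???????⊞⊞⊞

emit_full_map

?∙⊛⊛⊛≋?
?∙⊞⊞∙∘?
?≋∙⊛∘≋?
⊛⊛∙⊛≋∘∘
⊞∙∘∙≋∘≋
∘∘∘∙∘⊚≋
⊞∘⊛∘⊛∘∘
⊛≋⊞∘⊛≋∘
?∘⊛∘≋⊛⊛

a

??∙⊛⊛⊛≋?⊞⊞
??∙⊞⊞∙∘?⊞⊞
??≋∙⊛∘≋?⊞⊞
?⊛⊛∙⊛≋∘∘⊞⊞
?⊞∙∘∙≋∘≋⊞⊞
?∘∘∘∙⊚∙≋⊞⊞
?⊞∘⊛∘⊛∘∘⊞⊞
?⊛≋⊞∘⊛≋∘⊞⊞
??∘⊛∘≋⊛⊛⊞⊞
????????⊞⊞

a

???∙⊛⊛⊛≋?⊞
???∙⊞⊞∙∘?⊞
???≋∙⊛∘≋?⊞
??⊛⊛∙⊛≋∘∘⊞
??⊞∙∘∙≋∘≋⊞
??∘∘∘⊚∘∙≋⊞
??⊞∘⊛∘⊛∘∘⊞
??⊛≋⊞∘⊛≋∘⊞
???∘⊛∘≋⊛⊛⊞
?????????⊞


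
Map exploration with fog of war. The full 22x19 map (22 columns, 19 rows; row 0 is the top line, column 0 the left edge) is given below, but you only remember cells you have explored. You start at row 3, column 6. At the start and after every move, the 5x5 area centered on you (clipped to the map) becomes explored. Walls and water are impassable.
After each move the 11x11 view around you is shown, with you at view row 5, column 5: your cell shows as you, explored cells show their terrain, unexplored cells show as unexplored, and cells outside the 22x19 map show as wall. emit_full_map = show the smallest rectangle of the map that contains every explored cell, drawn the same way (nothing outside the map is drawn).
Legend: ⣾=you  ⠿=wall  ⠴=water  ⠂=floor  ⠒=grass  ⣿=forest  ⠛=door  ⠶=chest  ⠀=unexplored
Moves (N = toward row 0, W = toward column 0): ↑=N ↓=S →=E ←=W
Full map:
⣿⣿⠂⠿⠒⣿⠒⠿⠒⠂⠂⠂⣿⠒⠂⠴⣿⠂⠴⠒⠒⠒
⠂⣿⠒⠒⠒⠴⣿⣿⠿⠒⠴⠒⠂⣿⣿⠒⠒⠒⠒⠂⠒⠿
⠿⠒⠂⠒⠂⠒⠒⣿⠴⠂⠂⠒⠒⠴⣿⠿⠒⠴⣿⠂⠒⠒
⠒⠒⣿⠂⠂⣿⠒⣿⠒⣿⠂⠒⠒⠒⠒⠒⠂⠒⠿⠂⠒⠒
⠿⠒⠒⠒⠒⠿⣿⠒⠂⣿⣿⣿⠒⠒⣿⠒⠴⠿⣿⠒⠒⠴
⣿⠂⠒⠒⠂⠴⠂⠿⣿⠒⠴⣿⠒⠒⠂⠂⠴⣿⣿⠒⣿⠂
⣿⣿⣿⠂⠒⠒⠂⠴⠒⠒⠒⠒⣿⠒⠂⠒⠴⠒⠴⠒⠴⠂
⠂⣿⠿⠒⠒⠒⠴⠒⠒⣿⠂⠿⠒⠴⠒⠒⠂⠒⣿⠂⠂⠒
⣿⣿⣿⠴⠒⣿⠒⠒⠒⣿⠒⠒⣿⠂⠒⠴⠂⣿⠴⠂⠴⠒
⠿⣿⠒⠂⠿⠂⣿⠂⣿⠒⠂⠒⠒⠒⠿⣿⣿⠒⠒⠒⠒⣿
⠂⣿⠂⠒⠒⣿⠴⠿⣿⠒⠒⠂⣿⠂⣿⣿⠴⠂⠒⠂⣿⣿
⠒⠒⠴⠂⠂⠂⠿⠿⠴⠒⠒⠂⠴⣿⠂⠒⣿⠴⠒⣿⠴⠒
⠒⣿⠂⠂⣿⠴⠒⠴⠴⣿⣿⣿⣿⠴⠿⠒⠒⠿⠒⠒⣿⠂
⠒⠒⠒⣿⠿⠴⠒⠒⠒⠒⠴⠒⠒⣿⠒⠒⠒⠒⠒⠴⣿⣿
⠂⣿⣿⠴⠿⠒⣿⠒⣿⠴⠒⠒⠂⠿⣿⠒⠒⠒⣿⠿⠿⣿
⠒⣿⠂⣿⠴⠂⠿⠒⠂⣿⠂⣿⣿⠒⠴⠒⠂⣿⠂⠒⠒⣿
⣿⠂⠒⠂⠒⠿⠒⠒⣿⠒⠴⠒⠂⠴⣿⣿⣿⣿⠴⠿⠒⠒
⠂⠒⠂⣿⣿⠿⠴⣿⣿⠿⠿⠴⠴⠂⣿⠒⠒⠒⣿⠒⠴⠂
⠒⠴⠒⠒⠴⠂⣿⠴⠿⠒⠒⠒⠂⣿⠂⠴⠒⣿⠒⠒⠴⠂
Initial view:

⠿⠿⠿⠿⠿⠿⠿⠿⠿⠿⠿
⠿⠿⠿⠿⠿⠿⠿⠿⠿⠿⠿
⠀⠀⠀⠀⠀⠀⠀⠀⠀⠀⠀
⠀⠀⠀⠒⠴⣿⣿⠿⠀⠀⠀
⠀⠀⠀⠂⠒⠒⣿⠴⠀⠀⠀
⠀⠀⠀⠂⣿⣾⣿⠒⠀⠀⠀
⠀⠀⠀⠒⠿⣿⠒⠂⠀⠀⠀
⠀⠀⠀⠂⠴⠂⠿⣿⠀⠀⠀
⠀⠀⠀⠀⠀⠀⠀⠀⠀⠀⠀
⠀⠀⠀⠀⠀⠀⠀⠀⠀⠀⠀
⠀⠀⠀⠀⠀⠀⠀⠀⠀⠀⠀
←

⠿⠿⠿⠿⠿⠿⠿⠿⠿⠿⠿
⠿⠿⠿⠿⠿⠿⠿⠿⠿⠿⠿
⠀⠀⠀⠀⠀⠀⠀⠀⠀⠀⠀
⠀⠀⠀⠒⠒⠴⣿⣿⠿⠀⠀
⠀⠀⠀⠒⠂⠒⠒⣿⠴⠀⠀
⠀⠀⠀⠂⠂⣾⠒⣿⠒⠀⠀
⠀⠀⠀⠒⠒⠿⣿⠒⠂⠀⠀
⠀⠀⠀⠒⠂⠴⠂⠿⣿⠀⠀
⠀⠀⠀⠀⠀⠀⠀⠀⠀⠀⠀
⠀⠀⠀⠀⠀⠀⠀⠀⠀⠀⠀
⠀⠀⠀⠀⠀⠀⠀⠀⠀⠀⠀

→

⠿⠿⠿⠿⠿⠿⠿⠿⠿⠿⠿
⠿⠿⠿⠿⠿⠿⠿⠿⠿⠿⠿
⠀⠀⠀⠀⠀⠀⠀⠀⠀⠀⠀
⠀⠀⠒⠒⠴⣿⣿⠿⠀⠀⠀
⠀⠀⠒⠂⠒⠒⣿⠴⠀⠀⠀
⠀⠀⠂⠂⣿⣾⣿⠒⠀⠀⠀
⠀⠀⠒⠒⠿⣿⠒⠂⠀⠀⠀
⠀⠀⠒⠂⠴⠂⠿⣿⠀⠀⠀
⠀⠀⠀⠀⠀⠀⠀⠀⠀⠀⠀
⠀⠀⠀⠀⠀⠀⠀⠀⠀⠀⠀
⠀⠀⠀⠀⠀⠀⠀⠀⠀⠀⠀

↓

⠿⠿⠿⠿⠿⠿⠿⠿⠿⠿⠿
⠀⠀⠀⠀⠀⠀⠀⠀⠀⠀⠀
⠀⠀⠒⠒⠴⣿⣿⠿⠀⠀⠀
⠀⠀⠒⠂⠒⠒⣿⠴⠀⠀⠀
⠀⠀⠂⠂⣿⠒⣿⠒⠀⠀⠀
⠀⠀⠒⠒⠿⣾⠒⠂⠀⠀⠀
⠀⠀⠒⠂⠴⠂⠿⣿⠀⠀⠀
⠀⠀⠀⠒⠒⠂⠴⠒⠀⠀⠀
⠀⠀⠀⠀⠀⠀⠀⠀⠀⠀⠀
⠀⠀⠀⠀⠀⠀⠀⠀⠀⠀⠀
⠀⠀⠀⠀⠀⠀⠀⠀⠀⠀⠀

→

⠿⠿⠿⠿⠿⠿⠿⠿⠿⠿⠿
⠀⠀⠀⠀⠀⠀⠀⠀⠀⠀⠀
⠀⠒⠒⠴⣿⣿⠿⠀⠀⠀⠀
⠀⠒⠂⠒⠒⣿⠴⠂⠀⠀⠀
⠀⠂⠂⣿⠒⣿⠒⣿⠀⠀⠀
⠀⠒⠒⠿⣿⣾⠂⣿⠀⠀⠀
⠀⠒⠂⠴⠂⠿⣿⠒⠀⠀⠀
⠀⠀⠒⠒⠂⠴⠒⠒⠀⠀⠀
⠀⠀⠀⠀⠀⠀⠀⠀⠀⠀⠀
⠀⠀⠀⠀⠀⠀⠀⠀⠀⠀⠀
⠀⠀⠀⠀⠀⠀⠀⠀⠀⠀⠀

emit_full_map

⠒⠒⠴⣿⣿⠿⠀
⠒⠂⠒⠒⣿⠴⠂
⠂⠂⣿⠒⣿⠒⣿
⠒⠒⠿⣿⣾⠂⣿
⠒⠂⠴⠂⠿⣿⠒
⠀⠒⠒⠂⠴⠒⠒

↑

⠿⠿⠿⠿⠿⠿⠿⠿⠿⠿⠿
⠿⠿⠿⠿⠿⠿⠿⠿⠿⠿⠿
⠀⠀⠀⠀⠀⠀⠀⠀⠀⠀⠀
⠀⠒⠒⠴⣿⣿⠿⠒⠀⠀⠀
⠀⠒⠂⠒⠒⣿⠴⠂⠀⠀⠀
⠀⠂⠂⣿⠒⣾⠒⣿⠀⠀⠀
⠀⠒⠒⠿⣿⠒⠂⣿⠀⠀⠀
⠀⠒⠂⠴⠂⠿⣿⠒⠀⠀⠀
⠀⠀⠒⠒⠂⠴⠒⠒⠀⠀⠀
⠀⠀⠀⠀⠀⠀⠀⠀⠀⠀⠀
⠀⠀⠀⠀⠀⠀⠀⠀⠀⠀⠀

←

⠿⠿⠿⠿⠿⠿⠿⠿⠿⠿⠿
⠿⠿⠿⠿⠿⠿⠿⠿⠿⠿⠿
⠀⠀⠀⠀⠀⠀⠀⠀⠀⠀⠀
⠀⠀⠒⠒⠴⣿⣿⠿⠒⠀⠀
⠀⠀⠒⠂⠒⠒⣿⠴⠂⠀⠀
⠀⠀⠂⠂⣿⣾⣿⠒⣿⠀⠀
⠀⠀⠒⠒⠿⣿⠒⠂⣿⠀⠀
⠀⠀⠒⠂⠴⠂⠿⣿⠒⠀⠀
⠀⠀⠀⠒⠒⠂⠴⠒⠒⠀⠀
⠀⠀⠀⠀⠀⠀⠀⠀⠀⠀⠀
⠀⠀⠀⠀⠀⠀⠀⠀⠀⠀⠀

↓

⠿⠿⠿⠿⠿⠿⠿⠿⠿⠿⠿
⠀⠀⠀⠀⠀⠀⠀⠀⠀⠀⠀
⠀⠀⠒⠒⠴⣿⣿⠿⠒⠀⠀
⠀⠀⠒⠂⠒⠒⣿⠴⠂⠀⠀
⠀⠀⠂⠂⣿⠒⣿⠒⣿⠀⠀
⠀⠀⠒⠒⠿⣾⠒⠂⣿⠀⠀
⠀⠀⠒⠂⠴⠂⠿⣿⠒⠀⠀
⠀⠀⠀⠒⠒⠂⠴⠒⠒⠀⠀
⠀⠀⠀⠀⠀⠀⠀⠀⠀⠀⠀
⠀⠀⠀⠀⠀⠀⠀⠀⠀⠀⠀
⠀⠀⠀⠀⠀⠀⠀⠀⠀⠀⠀

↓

⠀⠀⠀⠀⠀⠀⠀⠀⠀⠀⠀
⠀⠀⠒⠒⠴⣿⣿⠿⠒⠀⠀
⠀⠀⠒⠂⠒⠒⣿⠴⠂⠀⠀
⠀⠀⠂⠂⣿⠒⣿⠒⣿⠀⠀
⠀⠀⠒⠒⠿⣿⠒⠂⣿⠀⠀
⠀⠀⠒⠂⠴⣾⠿⣿⠒⠀⠀
⠀⠀⠀⠒⠒⠂⠴⠒⠒⠀⠀
⠀⠀⠀⠒⠒⠴⠒⠒⠀⠀⠀
⠀⠀⠀⠀⠀⠀⠀⠀⠀⠀⠀
⠀⠀⠀⠀⠀⠀⠀⠀⠀⠀⠀
⠀⠀⠀⠀⠀⠀⠀⠀⠀⠀⠀

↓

⠀⠀⠒⠒⠴⣿⣿⠿⠒⠀⠀
⠀⠀⠒⠂⠒⠒⣿⠴⠂⠀⠀
⠀⠀⠂⠂⣿⠒⣿⠒⣿⠀⠀
⠀⠀⠒⠒⠿⣿⠒⠂⣿⠀⠀
⠀⠀⠒⠂⠴⠂⠿⣿⠒⠀⠀
⠀⠀⠀⠒⠒⣾⠴⠒⠒⠀⠀
⠀⠀⠀⠒⠒⠴⠒⠒⠀⠀⠀
⠀⠀⠀⠒⣿⠒⠒⠒⠀⠀⠀
⠀⠀⠀⠀⠀⠀⠀⠀⠀⠀⠀
⠀⠀⠀⠀⠀⠀⠀⠀⠀⠀⠀
⠀⠀⠀⠀⠀⠀⠀⠀⠀⠀⠀

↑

⠀⠀⠀⠀⠀⠀⠀⠀⠀⠀⠀
⠀⠀⠒⠒⠴⣿⣿⠿⠒⠀⠀
⠀⠀⠒⠂⠒⠒⣿⠴⠂⠀⠀
⠀⠀⠂⠂⣿⠒⣿⠒⣿⠀⠀
⠀⠀⠒⠒⠿⣿⠒⠂⣿⠀⠀
⠀⠀⠒⠂⠴⣾⠿⣿⠒⠀⠀
⠀⠀⠀⠒⠒⠂⠴⠒⠒⠀⠀
⠀⠀⠀⠒⠒⠴⠒⠒⠀⠀⠀
⠀⠀⠀⠒⣿⠒⠒⠒⠀⠀⠀
⠀⠀⠀⠀⠀⠀⠀⠀⠀⠀⠀
⠀⠀⠀⠀⠀⠀⠀⠀⠀⠀⠀

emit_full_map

⠒⠒⠴⣿⣿⠿⠒
⠒⠂⠒⠒⣿⠴⠂
⠂⠂⣿⠒⣿⠒⣿
⠒⠒⠿⣿⠒⠂⣿
⠒⠂⠴⣾⠿⣿⠒
⠀⠒⠒⠂⠴⠒⠒
⠀⠒⠒⠴⠒⠒⠀
⠀⠒⣿⠒⠒⠒⠀

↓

⠀⠀⠒⠒⠴⣿⣿⠿⠒⠀⠀
⠀⠀⠒⠂⠒⠒⣿⠴⠂⠀⠀
⠀⠀⠂⠂⣿⠒⣿⠒⣿⠀⠀
⠀⠀⠒⠒⠿⣿⠒⠂⣿⠀⠀
⠀⠀⠒⠂⠴⠂⠿⣿⠒⠀⠀
⠀⠀⠀⠒⠒⣾⠴⠒⠒⠀⠀
⠀⠀⠀⠒⠒⠴⠒⠒⠀⠀⠀
⠀⠀⠀⠒⣿⠒⠒⠒⠀⠀⠀
⠀⠀⠀⠀⠀⠀⠀⠀⠀⠀⠀
⠀⠀⠀⠀⠀⠀⠀⠀⠀⠀⠀
⠀⠀⠀⠀⠀⠀⠀⠀⠀⠀⠀

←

⠀⠀⠀⠒⠒⠴⣿⣿⠿⠒⠀
⠀⠀⠀⠒⠂⠒⠒⣿⠴⠂⠀
⠀⠀⠀⠂⠂⣿⠒⣿⠒⣿⠀
⠀⠀⠀⠒⠒⠿⣿⠒⠂⣿⠀
⠀⠀⠀⠒⠂⠴⠂⠿⣿⠒⠀
⠀⠀⠀⠂⠒⣾⠂⠴⠒⠒⠀
⠀⠀⠀⠒⠒⠒⠴⠒⠒⠀⠀
⠀⠀⠀⠴⠒⣿⠒⠒⠒⠀⠀
⠀⠀⠀⠀⠀⠀⠀⠀⠀⠀⠀
⠀⠀⠀⠀⠀⠀⠀⠀⠀⠀⠀
⠀⠀⠀⠀⠀⠀⠀⠀⠀⠀⠀

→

⠀⠀⠒⠒⠴⣿⣿⠿⠒⠀⠀
⠀⠀⠒⠂⠒⠒⣿⠴⠂⠀⠀
⠀⠀⠂⠂⣿⠒⣿⠒⣿⠀⠀
⠀⠀⠒⠒⠿⣿⠒⠂⣿⠀⠀
⠀⠀⠒⠂⠴⠂⠿⣿⠒⠀⠀
⠀⠀⠂⠒⠒⣾⠴⠒⠒⠀⠀
⠀⠀⠒⠒⠒⠴⠒⠒⠀⠀⠀
⠀⠀⠴⠒⣿⠒⠒⠒⠀⠀⠀
⠀⠀⠀⠀⠀⠀⠀⠀⠀⠀⠀
⠀⠀⠀⠀⠀⠀⠀⠀⠀⠀⠀
⠀⠀⠀⠀⠀⠀⠀⠀⠀⠀⠀

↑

⠀⠀⠀⠀⠀⠀⠀⠀⠀⠀⠀
⠀⠀⠒⠒⠴⣿⣿⠿⠒⠀⠀
⠀⠀⠒⠂⠒⠒⣿⠴⠂⠀⠀
⠀⠀⠂⠂⣿⠒⣿⠒⣿⠀⠀
⠀⠀⠒⠒⠿⣿⠒⠂⣿⠀⠀
⠀⠀⠒⠂⠴⣾⠿⣿⠒⠀⠀
⠀⠀⠂⠒⠒⠂⠴⠒⠒⠀⠀
⠀⠀⠒⠒⠒⠴⠒⠒⠀⠀⠀
⠀⠀⠴⠒⣿⠒⠒⠒⠀⠀⠀
⠀⠀⠀⠀⠀⠀⠀⠀⠀⠀⠀
⠀⠀⠀⠀⠀⠀⠀⠀⠀⠀⠀

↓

⠀⠀⠒⠒⠴⣿⣿⠿⠒⠀⠀
⠀⠀⠒⠂⠒⠒⣿⠴⠂⠀⠀
⠀⠀⠂⠂⣿⠒⣿⠒⣿⠀⠀
⠀⠀⠒⠒⠿⣿⠒⠂⣿⠀⠀
⠀⠀⠒⠂⠴⠂⠿⣿⠒⠀⠀
⠀⠀⠂⠒⠒⣾⠴⠒⠒⠀⠀
⠀⠀⠒⠒⠒⠴⠒⠒⠀⠀⠀
⠀⠀⠴⠒⣿⠒⠒⠒⠀⠀⠀
⠀⠀⠀⠀⠀⠀⠀⠀⠀⠀⠀
⠀⠀⠀⠀⠀⠀⠀⠀⠀⠀⠀
⠀⠀⠀⠀⠀⠀⠀⠀⠀⠀⠀

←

⠀⠀⠀⠒⠒⠴⣿⣿⠿⠒⠀
⠀⠀⠀⠒⠂⠒⠒⣿⠴⠂⠀
⠀⠀⠀⠂⠂⣿⠒⣿⠒⣿⠀
⠀⠀⠀⠒⠒⠿⣿⠒⠂⣿⠀
⠀⠀⠀⠒⠂⠴⠂⠿⣿⠒⠀
⠀⠀⠀⠂⠒⣾⠂⠴⠒⠒⠀
⠀⠀⠀⠒⠒⠒⠴⠒⠒⠀⠀
⠀⠀⠀⠴⠒⣿⠒⠒⠒⠀⠀
⠀⠀⠀⠀⠀⠀⠀⠀⠀⠀⠀
⠀⠀⠀⠀⠀⠀⠀⠀⠀⠀⠀
⠀⠀⠀⠀⠀⠀⠀⠀⠀⠀⠀

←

⠿⠀⠀⠀⠒⠒⠴⣿⣿⠿⠒
⠿⠀⠀⠀⠒⠂⠒⠒⣿⠴⠂
⠿⠀⠀⠀⠂⠂⣿⠒⣿⠒⣿
⠿⠀⠀⠒⠒⠒⠿⣿⠒⠂⣿
⠿⠀⠀⠒⠒⠂⠴⠂⠿⣿⠒
⠿⠀⠀⣿⠂⣾⠒⠂⠴⠒⠒
⠿⠀⠀⠿⠒⠒⠒⠴⠒⠒⠀
⠿⠀⠀⣿⠴⠒⣿⠒⠒⠒⠀
⠿⠀⠀⠀⠀⠀⠀⠀⠀⠀⠀
⠿⠀⠀⠀⠀⠀⠀⠀⠀⠀⠀
⠿⠀⠀⠀⠀⠀⠀⠀⠀⠀⠀

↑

⠿⠀⠀⠀⠀⠀⠀⠀⠀⠀⠀
⠿⠀⠀⠀⠒⠒⠴⣿⣿⠿⠒
⠿⠀⠀⠀⠒⠂⠒⠒⣿⠴⠂
⠿⠀⠀⣿⠂⠂⣿⠒⣿⠒⣿
⠿⠀⠀⠒⠒⠒⠿⣿⠒⠂⣿
⠿⠀⠀⠒⠒⣾⠴⠂⠿⣿⠒
⠿⠀⠀⣿⠂⠒⠒⠂⠴⠒⠒
⠿⠀⠀⠿⠒⠒⠒⠴⠒⠒⠀
⠿⠀⠀⣿⠴⠒⣿⠒⠒⠒⠀
⠿⠀⠀⠀⠀⠀⠀⠀⠀⠀⠀
⠿⠀⠀⠀⠀⠀⠀⠀⠀⠀⠀

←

⠿⠿⠀⠀⠀⠀⠀⠀⠀⠀⠀
⠿⠿⠀⠀⠀⠒⠒⠴⣿⣿⠿
⠿⠿⠀⠀⠀⠒⠂⠒⠒⣿⠴
⠿⠿⠀⠒⣿⠂⠂⣿⠒⣿⠒
⠿⠿⠀⠒⠒⠒⠒⠿⣿⠒⠂
⠿⠿⠀⠂⠒⣾⠂⠴⠂⠿⣿
⠿⠿⠀⣿⣿⠂⠒⠒⠂⠴⠒
⠿⠿⠀⣿⠿⠒⠒⠒⠴⠒⠒
⠿⠿⠀⠀⣿⠴⠒⣿⠒⠒⠒
⠿⠿⠀⠀⠀⠀⠀⠀⠀⠀⠀
⠿⠿⠀⠀⠀⠀⠀⠀⠀⠀⠀

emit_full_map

⠀⠀⠒⠒⠴⣿⣿⠿⠒
⠀⠀⠒⠂⠒⠒⣿⠴⠂
⠒⣿⠂⠂⣿⠒⣿⠒⣿
⠒⠒⠒⠒⠿⣿⠒⠂⣿
⠂⠒⣾⠂⠴⠂⠿⣿⠒
⣿⣿⠂⠒⠒⠂⠴⠒⠒
⣿⠿⠒⠒⠒⠴⠒⠒⠀
⠀⣿⠴⠒⣿⠒⠒⠒⠀

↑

⠿⠿⠿⠿⠿⠿⠿⠿⠿⠿⠿
⠿⠿⠀⠀⠀⠀⠀⠀⠀⠀⠀
⠿⠿⠀⠀⠀⠒⠒⠴⣿⣿⠿
⠿⠿⠀⠒⠂⠒⠂⠒⠒⣿⠴
⠿⠿⠀⠒⣿⠂⠂⣿⠒⣿⠒
⠿⠿⠀⠒⠒⣾⠒⠿⣿⠒⠂
⠿⠿⠀⠂⠒⠒⠂⠴⠂⠿⣿
⠿⠿⠀⣿⣿⠂⠒⠒⠂⠴⠒
⠿⠿⠀⣿⠿⠒⠒⠒⠴⠒⠒
⠿⠿⠀⠀⣿⠴⠒⣿⠒⠒⠒
⠿⠿⠀⠀⠀⠀⠀⠀⠀⠀⠀

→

⠿⠿⠿⠿⠿⠿⠿⠿⠿⠿⠿
⠿⠀⠀⠀⠀⠀⠀⠀⠀⠀⠀
⠿⠀⠀⠀⠒⠒⠴⣿⣿⠿⠒
⠿⠀⠒⠂⠒⠂⠒⠒⣿⠴⠂
⠿⠀⠒⣿⠂⠂⣿⠒⣿⠒⣿
⠿⠀⠒⠒⠒⣾⠿⣿⠒⠂⣿
⠿⠀⠂⠒⠒⠂⠴⠂⠿⣿⠒
⠿⠀⣿⣿⠂⠒⠒⠂⠴⠒⠒
⠿⠀⣿⠿⠒⠒⠒⠴⠒⠒⠀
⠿⠀⠀⣿⠴⠒⣿⠒⠒⠒⠀
⠿⠀⠀⠀⠀⠀⠀⠀⠀⠀⠀

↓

⠿⠀⠀⠀⠀⠀⠀⠀⠀⠀⠀
⠿⠀⠀⠀⠒⠒⠴⣿⣿⠿⠒
⠿⠀⠒⠂⠒⠂⠒⠒⣿⠴⠂
⠿⠀⠒⣿⠂⠂⣿⠒⣿⠒⣿
⠿⠀⠒⠒⠒⠒⠿⣿⠒⠂⣿
⠿⠀⠂⠒⠒⣾⠴⠂⠿⣿⠒
⠿⠀⣿⣿⠂⠒⠒⠂⠴⠒⠒
⠿⠀⣿⠿⠒⠒⠒⠴⠒⠒⠀
⠿⠀⠀⣿⠴⠒⣿⠒⠒⠒⠀
⠿⠀⠀⠀⠀⠀⠀⠀⠀⠀⠀
⠿⠀⠀⠀⠀⠀⠀⠀⠀⠀⠀

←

⠿⠿⠀⠀⠀⠀⠀⠀⠀⠀⠀
⠿⠿⠀⠀⠀⠒⠒⠴⣿⣿⠿
⠿⠿⠀⠒⠂⠒⠂⠒⠒⣿⠴
⠿⠿⠀⠒⣿⠂⠂⣿⠒⣿⠒
⠿⠿⠀⠒⠒⠒⠒⠿⣿⠒⠂
⠿⠿⠀⠂⠒⣾⠂⠴⠂⠿⣿
⠿⠿⠀⣿⣿⠂⠒⠒⠂⠴⠒
⠿⠿⠀⣿⠿⠒⠒⠒⠴⠒⠒
⠿⠿⠀⠀⣿⠴⠒⣿⠒⠒⠒
⠿⠿⠀⠀⠀⠀⠀⠀⠀⠀⠀
⠿⠿⠀⠀⠀⠀⠀⠀⠀⠀⠀

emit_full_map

⠀⠀⠒⠒⠴⣿⣿⠿⠒
⠒⠂⠒⠂⠒⠒⣿⠴⠂
⠒⣿⠂⠂⣿⠒⣿⠒⣿
⠒⠒⠒⠒⠿⣿⠒⠂⣿
⠂⠒⣾⠂⠴⠂⠿⣿⠒
⣿⣿⠂⠒⠒⠂⠴⠒⠒
⣿⠿⠒⠒⠒⠴⠒⠒⠀
⠀⣿⠴⠒⣿⠒⠒⠒⠀

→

⠿⠀⠀⠀⠀⠀⠀⠀⠀⠀⠀
⠿⠀⠀⠀⠒⠒⠴⣿⣿⠿⠒
⠿⠀⠒⠂⠒⠂⠒⠒⣿⠴⠂
⠿⠀⠒⣿⠂⠂⣿⠒⣿⠒⣿
⠿⠀⠒⠒⠒⠒⠿⣿⠒⠂⣿
⠿⠀⠂⠒⠒⣾⠴⠂⠿⣿⠒
⠿⠀⣿⣿⠂⠒⠒⠂⠴⠒⠒
⠿⠀⣿⠿⠒⠒⠒⠴⠒⠒⠀
⠿⠀⠀⣿⠴⠒⣿⠒⠒⠒⠀
⠿⠀⠀⠀⠀⠀⠀⠀⠀⠀⠀
⠿⠀⠀⠀⠀⠀⠀⠀⠀⠀⠀

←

⠿⠿⠀⠀⠀⠀⠀⠀⠀⠀⠀
⠿⠿⠀⠀⠀⠒⠒⠴⣿⣿⠿
⠿⠿⠀⠒⠂⠒⠂⠒⠒⣿⠴
⠿⠿⠀⠒⣿⠂⠂⣿⠒⣿⠒
⠿⠿⠀⠒⠒⠒⠒⠿⣿⠒⠂
⠿⠿⠀⠂⠒⣾⠂⠴⠂⠿⣿
⠿⠿⠀⣿⣿⠂⠒⠒⠂⠴⠒
⠿⠿⠀⣿⠿⠒⠒⠒⠴⠒⠒
⠿⠿⠀⠀⣿⠴⠒⣿⠒⠒⠒
⠿⠿⠀⠀⠀⠀⠀⠀⠀⠀⠀
⠿⠿⠀⠀⠀⠀⠀⠀⠀⠀⠀

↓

⠿⠿⠀⠀⠀⠒⠒⠴⣿⣿⠿
⠿⠿⠀⠒⠂⠒⠂⠒⠒⣿⠴
⠿⠿⠀⠒⣿⠂⠂⣿⠒⣿⠒
⠿⠿⠀⠒⠒⠒⠒⠿⣿⠒⠂
⠿⠿⠀⠂⠒⠒⠂⠴⠂⠿⣿
⠿⠿⠀⣿⣿⣾⠒⠒⠂⠴⠒
⠿⠿⠀⣿⠿⠒⠒⠒⠴⠒⠒
⠿⠿⠀⣿⣿⠴⠒⣿⠒⠒⠒
⠿⠿⠀⠀⠀⠀⠀⠀⠀⠀⠀
⠿⠿⠀⠀⠀⠀⠀⠀⠀⠀⠀
⠿⠿⠀⠀⠀⠀⠀⠀⠀⠀⠀

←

⠿⠿⠿⠀⠀⠀⠒⠒⠴⣿⣿
⠿⠿⠿⠀⠒⠂⠒⠂⠒⠒⣿
⠿⠿⠿⠀⠒⣿⠂⠂⣿⠒⣿
⠿⠿⠿⠿⠒⠒⠒⠒⠿⣿⠒
⠿⠿⠿⣿⠂⠒⠒⠂⠴⠂⠿
⠿⠿⠿⣿⣿⣾⠂⠒⠒⠂⠴
⠿⠿⠿⠂⣿⠿⠒⠒⠒⠴⠒
⠿⠿⠿⣿⣿⣿⠴⠒⣿⠒⠒
⠿⠿⠿⠀⠀⠀⠀⠀⠀⠀⠀
⠿⠿⠿⠀⠀⠀⠀⠀⠀⠀⠀
⠿⠿⠿⠀⠀⠀⠀⠀⠀⠀⠀

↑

⠿⠿⠿⠀⠀⠀⠀⠀⠀⠀⠀
⠿⠿⠿⠀⠀⠀⠒⠒⠴⣿⣿
⠿⠿⠿⠀⠒⠂⠒⠂⠒⠒⣿
⠿⠿⠿⠒⠒⣿⠂⠂⣿⠒⣿
⠿⠿⠿⠿⠒⠒⠒⠒⠿⣿⠒
⠿⠿⠿⣿⠂⣾⠒⠂⠴⠂⠿
⠿⠿⠿⣿⣿⣿⠂⠒⠒⠂⠴
⠿⠿⠿⠂⣿⠿⠒⠒⠒⠴⠒
⠿⠿⠿⣿⣿⣿⠴⠒⣿⠒⠒
⠿⠿⠿⠀⠀⠀⠀⠀⠀⠀⠀
⠿⠿⠿⠀⠀⠀⠀⠀⠀⠀⠀

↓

⠿⠿⠿⠀⠀⠀⠒⠒⠴⣿⣿
⠿⠿⠿⠀⠒⠂⠒⠂⠒⠒⣿
⠿⠿⠿⠒⠒⣿⠂⠂⣿⠒⣿
⠿⠿⠿⠿⠒⠒⠒⠒⠿⣿⠒
⠿⠿⠿⣿⠂⠒⠒⠂⠴⠂⠿
⠿⠿⠿⣿⣿⣾⠂⠒⠒⠂⠴
⠿⠿⠿⠂⣿⠿⠒⠒⠒⠴⠒
⠿⠿⠿⣿⣿⣿⠴⠒⣿⠒⠒
⠿⠿⠿⠀⠀⠀⠀⠀⠀⠀⠀
⠿⠿⠿⠀⠀⠀⠀⠀⠀⠀⠀
⠿⠿⠿⠀⠀⠀⠀⠀⠀⠀⠀

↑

⠿⠿⠿⠀⠀⠀⠀⠀⠀⠀⠀
⠿⠿⠿⠀⠀⠀⠒⠒⠴⣿⣿
⠿⠿⠿⠀⠒⠂⠒⠂⠒⠒⣿
⠿⠿⠿⠒⠒⣿⠂⠂⣿⠒⣿
⠿⠿⠿⠿⠒⠒⠒⠒⠿⣿⠒
⠿⠿⠿⣿⠂⣾⠒⠂⠴⠂⠿
⠿⠿⠿⣿⣿⣿⠂⠒⠒⠂⠴
⠿⠿⠿⠂⣿⠿⠒⠒⠒⠴⠒
⠿⠿⠿⣿⣿⣿⠴⠒⣿⠒⠒
⠿⠿⠿⠀⠀⠀⠀⠀⠀⠀⠀
⠿⠿⠿⠀⠀⠀⠀⠀⠀⠀⠀

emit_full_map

⠀⠀⠀⠒⠒⠴⣿⣿⠿⠒
⠀⠒⠂⠒⠂⠒⠒⣿⠴⠂
⠒⠒⣿⠂⠂⣿⠒⣿⠒⣿
⠿⠒⠒⠒⠒⠿⣿⠒⠂⣿
⣿⠂⣾⠒⠂⠴⠂⠿⣿⠒
⣿⣿⣿⠂⠒⠒⠂⠴⠒⠒
⠂⣿⠿⠒⠒⠒⠴⠒⠒⠀
⣿⣿⣿⠴⠒⣿⠒⠒⠒⠀


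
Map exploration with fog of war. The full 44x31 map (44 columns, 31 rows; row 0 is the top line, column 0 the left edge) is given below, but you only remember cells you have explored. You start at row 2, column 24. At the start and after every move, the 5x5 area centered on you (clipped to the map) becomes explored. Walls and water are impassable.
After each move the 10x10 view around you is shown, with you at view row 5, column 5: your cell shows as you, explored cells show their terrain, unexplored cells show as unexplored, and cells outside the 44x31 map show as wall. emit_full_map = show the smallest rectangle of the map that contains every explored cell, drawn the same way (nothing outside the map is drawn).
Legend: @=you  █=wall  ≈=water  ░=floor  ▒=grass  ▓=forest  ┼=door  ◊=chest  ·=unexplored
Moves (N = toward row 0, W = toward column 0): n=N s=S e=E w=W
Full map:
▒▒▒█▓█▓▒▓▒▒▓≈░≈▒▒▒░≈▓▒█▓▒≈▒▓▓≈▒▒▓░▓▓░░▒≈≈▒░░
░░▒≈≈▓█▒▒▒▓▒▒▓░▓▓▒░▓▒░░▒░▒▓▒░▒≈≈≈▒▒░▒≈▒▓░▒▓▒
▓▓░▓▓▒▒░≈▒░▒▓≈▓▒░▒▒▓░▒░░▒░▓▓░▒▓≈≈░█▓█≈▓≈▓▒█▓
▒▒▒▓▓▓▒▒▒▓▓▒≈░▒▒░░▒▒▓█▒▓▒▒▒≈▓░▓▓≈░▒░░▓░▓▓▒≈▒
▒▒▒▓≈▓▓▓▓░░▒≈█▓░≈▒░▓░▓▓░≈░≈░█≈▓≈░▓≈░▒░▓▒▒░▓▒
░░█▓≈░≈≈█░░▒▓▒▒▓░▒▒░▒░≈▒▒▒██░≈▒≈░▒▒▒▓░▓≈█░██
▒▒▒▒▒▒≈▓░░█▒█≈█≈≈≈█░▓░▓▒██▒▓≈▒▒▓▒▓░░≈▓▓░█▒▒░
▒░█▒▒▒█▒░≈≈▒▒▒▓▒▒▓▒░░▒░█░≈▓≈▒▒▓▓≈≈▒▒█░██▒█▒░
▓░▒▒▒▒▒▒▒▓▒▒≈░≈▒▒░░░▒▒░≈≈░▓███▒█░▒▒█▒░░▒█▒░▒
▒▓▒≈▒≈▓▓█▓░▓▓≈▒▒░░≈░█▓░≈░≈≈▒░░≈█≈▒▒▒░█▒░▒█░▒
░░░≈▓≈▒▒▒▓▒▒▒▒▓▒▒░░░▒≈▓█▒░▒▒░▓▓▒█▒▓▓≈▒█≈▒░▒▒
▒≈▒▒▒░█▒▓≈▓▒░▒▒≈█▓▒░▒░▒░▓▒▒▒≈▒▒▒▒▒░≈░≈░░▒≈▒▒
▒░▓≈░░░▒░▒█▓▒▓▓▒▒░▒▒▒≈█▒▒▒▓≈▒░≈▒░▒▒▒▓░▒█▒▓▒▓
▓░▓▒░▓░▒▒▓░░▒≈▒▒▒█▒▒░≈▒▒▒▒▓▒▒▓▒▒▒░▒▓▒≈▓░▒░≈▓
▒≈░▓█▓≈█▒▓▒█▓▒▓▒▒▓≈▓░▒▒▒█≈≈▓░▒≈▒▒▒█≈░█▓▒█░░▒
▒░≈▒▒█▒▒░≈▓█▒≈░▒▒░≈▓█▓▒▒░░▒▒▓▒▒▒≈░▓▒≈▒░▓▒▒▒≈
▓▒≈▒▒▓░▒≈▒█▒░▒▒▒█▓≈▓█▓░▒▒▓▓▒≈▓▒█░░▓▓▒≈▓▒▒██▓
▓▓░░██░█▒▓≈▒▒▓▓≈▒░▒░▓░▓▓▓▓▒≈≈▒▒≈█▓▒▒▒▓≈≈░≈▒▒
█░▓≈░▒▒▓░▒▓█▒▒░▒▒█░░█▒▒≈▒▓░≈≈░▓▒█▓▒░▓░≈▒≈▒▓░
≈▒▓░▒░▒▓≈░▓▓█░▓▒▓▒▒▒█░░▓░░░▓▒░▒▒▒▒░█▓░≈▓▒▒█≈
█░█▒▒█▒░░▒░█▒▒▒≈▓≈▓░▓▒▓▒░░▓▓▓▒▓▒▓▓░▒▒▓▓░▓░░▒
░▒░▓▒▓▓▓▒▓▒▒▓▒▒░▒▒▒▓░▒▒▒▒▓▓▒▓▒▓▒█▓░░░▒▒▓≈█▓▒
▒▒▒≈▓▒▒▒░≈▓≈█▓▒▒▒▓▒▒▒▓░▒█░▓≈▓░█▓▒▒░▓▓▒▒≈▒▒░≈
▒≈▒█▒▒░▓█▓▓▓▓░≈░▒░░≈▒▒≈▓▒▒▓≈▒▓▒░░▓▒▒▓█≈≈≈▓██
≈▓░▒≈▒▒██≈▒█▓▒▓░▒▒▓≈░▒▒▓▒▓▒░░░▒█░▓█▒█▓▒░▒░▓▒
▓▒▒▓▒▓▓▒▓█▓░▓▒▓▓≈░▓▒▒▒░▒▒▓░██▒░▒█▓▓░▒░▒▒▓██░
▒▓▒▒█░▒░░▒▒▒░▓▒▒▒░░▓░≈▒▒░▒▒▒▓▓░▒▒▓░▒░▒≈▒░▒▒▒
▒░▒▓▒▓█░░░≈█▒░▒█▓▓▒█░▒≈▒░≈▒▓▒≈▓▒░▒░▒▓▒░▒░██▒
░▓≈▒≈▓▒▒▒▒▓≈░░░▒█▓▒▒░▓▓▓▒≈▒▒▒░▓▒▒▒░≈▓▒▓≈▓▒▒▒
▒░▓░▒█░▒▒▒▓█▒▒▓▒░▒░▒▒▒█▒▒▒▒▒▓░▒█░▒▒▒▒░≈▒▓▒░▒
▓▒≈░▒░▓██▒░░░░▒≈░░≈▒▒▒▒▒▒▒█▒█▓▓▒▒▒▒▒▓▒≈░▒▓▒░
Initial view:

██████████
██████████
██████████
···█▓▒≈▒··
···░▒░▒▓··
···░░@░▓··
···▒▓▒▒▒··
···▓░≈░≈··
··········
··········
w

██████████
██████████
██████████
···▒█▓▒≈▒·
···░░▒░▒▓·
···▒░@▒░▓·
···█▒▓▒▒▒·
···▓▓░≈░≈·
··········
··········

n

██████████
██████████
██████████
██████████
···▒█▓▒≈▒·
···░░@░▒▓·
···▒░░▒░▓·
···█▒▓▒▒▒·
···▓▓░≈░≈·
··········

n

██████████
██████████
██████████
██████████
██████████
···▒█@▒≈▒·
···░░▒░▒▓·
···▒░░▒░▓·
···█▒▓▒▒▒·
···▓▓░≈░≈·

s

██████████
██████████
██████████
██████████
···▒█▓▒≈▒·
···░░@░▒▓·
···▒░░▒░▓·
···█▒▓▒▒▒·
···▓▓░≈░≈·
··········

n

██████████
██████████
██████████
██████████
██████████
···▒█@▒≈▒·
···░░▒░▒▓·
···▒░░▒░▓·
···█▒▓▒▒▒·
···▓▓░≈░≈·

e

██████████
██████████
██████████
██████████
██████████
··▒█▓@≈▒··
··░░▒░▒▓··
··▒░░▒░▓··
··█▒▓▒▒▒··
··▓▓░≈░≈··


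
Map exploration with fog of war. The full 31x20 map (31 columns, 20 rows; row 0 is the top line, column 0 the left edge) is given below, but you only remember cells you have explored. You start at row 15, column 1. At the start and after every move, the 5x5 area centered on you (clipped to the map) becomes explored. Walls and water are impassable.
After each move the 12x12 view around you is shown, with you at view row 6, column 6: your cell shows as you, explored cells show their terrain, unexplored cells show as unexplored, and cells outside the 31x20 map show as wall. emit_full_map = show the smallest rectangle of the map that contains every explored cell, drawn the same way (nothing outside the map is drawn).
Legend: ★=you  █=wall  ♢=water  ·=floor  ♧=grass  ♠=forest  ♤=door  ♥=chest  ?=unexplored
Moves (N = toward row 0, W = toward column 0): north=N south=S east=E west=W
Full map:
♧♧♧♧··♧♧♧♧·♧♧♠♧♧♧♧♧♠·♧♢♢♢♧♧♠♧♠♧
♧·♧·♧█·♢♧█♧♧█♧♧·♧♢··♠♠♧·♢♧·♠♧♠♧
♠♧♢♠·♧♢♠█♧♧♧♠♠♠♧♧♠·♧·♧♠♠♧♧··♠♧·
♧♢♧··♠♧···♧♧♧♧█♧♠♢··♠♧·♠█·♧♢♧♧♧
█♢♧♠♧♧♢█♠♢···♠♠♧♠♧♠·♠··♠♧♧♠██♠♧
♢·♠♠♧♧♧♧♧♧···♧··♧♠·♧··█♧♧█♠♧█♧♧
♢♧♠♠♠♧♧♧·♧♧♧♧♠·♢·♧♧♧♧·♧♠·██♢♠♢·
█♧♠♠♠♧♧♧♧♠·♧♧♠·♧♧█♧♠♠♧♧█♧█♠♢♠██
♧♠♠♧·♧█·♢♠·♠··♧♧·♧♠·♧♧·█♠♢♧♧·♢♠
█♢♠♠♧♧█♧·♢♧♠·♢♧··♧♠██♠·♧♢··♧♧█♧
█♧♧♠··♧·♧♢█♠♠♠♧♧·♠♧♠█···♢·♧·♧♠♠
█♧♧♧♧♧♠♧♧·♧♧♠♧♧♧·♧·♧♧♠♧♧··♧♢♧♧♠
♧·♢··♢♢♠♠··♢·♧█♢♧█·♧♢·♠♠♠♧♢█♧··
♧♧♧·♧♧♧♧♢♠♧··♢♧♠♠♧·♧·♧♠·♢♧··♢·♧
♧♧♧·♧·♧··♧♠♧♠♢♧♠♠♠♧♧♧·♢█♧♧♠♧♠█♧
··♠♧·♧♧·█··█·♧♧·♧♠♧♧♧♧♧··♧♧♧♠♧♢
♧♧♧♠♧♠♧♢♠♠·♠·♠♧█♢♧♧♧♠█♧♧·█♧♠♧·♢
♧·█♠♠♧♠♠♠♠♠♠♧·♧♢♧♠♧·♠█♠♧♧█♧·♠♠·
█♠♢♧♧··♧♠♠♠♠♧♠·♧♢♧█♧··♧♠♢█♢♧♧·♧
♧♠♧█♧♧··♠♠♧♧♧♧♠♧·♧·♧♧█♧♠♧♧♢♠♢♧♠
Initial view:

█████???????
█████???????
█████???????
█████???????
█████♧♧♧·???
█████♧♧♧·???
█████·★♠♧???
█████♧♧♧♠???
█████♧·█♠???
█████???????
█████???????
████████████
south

█████???????
█████???????
█████???????
█████♧♧♧·???
█████♧♧♧·???
█████··♠♧???
█████♧★♧♠???
█████♧·█♠???
██████♠♢♧???
█████???????
████████████
████████████

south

█████???????
█████???????
█████♧♧♧·???
█████♧♧♧·???
█████··♠♧???
█████♧♧♧♠???
█████♧★█♠???
██████♠♢♧???
█████♧♠♧█???
████████████
████████████
████████████

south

█████???????
█████♧♧♧·???
█████♧♧♧·???
█████··♠♧???
█████♧♧♧♠???
█████♧·█♠???
██████★♢♧???
█████♧♠♧█???
████████████
████████████
████████████
████████████

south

█████♧♧♧·???
█████♧♧♧·???
█████··♠♧???
█████♧♧♧♠???
█████♧·█♠???
██████♠♢♧???
█████♧★♧█???
████████████
████████████
████████████
████████████
████████████

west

██████♧♧♧·??
██████♧♧♧·??
██████··♠♧??
██████♧♧♧♠??
██████♧·█♠??
███████♠♢♧??
██████★♠♧█??
████████████
████████████
████████████
████████████
████████████

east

█████♧♧♧·???
█████♧♧♧·???
█████··♠♧???
█████♧♧♧♠???
█████♧·█♠???
██████♠♢♧???
█████♧★♧█???
████████████
████████████
████████████
████████████
████████████

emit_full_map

♧♧♧·
♧♧♧·
··♠♧
♧♧♧♠
♧·█♠
█♠♢♧
♧★♧█

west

██████♧♧♧·??
██████♧♧♧·??
██████··♠♧??
██████♧♧♧♠??
██████♧·█♠??
███████♠♢♧??
██████★♠♧█??
████████████
████████████
████████████
████████████
████████████


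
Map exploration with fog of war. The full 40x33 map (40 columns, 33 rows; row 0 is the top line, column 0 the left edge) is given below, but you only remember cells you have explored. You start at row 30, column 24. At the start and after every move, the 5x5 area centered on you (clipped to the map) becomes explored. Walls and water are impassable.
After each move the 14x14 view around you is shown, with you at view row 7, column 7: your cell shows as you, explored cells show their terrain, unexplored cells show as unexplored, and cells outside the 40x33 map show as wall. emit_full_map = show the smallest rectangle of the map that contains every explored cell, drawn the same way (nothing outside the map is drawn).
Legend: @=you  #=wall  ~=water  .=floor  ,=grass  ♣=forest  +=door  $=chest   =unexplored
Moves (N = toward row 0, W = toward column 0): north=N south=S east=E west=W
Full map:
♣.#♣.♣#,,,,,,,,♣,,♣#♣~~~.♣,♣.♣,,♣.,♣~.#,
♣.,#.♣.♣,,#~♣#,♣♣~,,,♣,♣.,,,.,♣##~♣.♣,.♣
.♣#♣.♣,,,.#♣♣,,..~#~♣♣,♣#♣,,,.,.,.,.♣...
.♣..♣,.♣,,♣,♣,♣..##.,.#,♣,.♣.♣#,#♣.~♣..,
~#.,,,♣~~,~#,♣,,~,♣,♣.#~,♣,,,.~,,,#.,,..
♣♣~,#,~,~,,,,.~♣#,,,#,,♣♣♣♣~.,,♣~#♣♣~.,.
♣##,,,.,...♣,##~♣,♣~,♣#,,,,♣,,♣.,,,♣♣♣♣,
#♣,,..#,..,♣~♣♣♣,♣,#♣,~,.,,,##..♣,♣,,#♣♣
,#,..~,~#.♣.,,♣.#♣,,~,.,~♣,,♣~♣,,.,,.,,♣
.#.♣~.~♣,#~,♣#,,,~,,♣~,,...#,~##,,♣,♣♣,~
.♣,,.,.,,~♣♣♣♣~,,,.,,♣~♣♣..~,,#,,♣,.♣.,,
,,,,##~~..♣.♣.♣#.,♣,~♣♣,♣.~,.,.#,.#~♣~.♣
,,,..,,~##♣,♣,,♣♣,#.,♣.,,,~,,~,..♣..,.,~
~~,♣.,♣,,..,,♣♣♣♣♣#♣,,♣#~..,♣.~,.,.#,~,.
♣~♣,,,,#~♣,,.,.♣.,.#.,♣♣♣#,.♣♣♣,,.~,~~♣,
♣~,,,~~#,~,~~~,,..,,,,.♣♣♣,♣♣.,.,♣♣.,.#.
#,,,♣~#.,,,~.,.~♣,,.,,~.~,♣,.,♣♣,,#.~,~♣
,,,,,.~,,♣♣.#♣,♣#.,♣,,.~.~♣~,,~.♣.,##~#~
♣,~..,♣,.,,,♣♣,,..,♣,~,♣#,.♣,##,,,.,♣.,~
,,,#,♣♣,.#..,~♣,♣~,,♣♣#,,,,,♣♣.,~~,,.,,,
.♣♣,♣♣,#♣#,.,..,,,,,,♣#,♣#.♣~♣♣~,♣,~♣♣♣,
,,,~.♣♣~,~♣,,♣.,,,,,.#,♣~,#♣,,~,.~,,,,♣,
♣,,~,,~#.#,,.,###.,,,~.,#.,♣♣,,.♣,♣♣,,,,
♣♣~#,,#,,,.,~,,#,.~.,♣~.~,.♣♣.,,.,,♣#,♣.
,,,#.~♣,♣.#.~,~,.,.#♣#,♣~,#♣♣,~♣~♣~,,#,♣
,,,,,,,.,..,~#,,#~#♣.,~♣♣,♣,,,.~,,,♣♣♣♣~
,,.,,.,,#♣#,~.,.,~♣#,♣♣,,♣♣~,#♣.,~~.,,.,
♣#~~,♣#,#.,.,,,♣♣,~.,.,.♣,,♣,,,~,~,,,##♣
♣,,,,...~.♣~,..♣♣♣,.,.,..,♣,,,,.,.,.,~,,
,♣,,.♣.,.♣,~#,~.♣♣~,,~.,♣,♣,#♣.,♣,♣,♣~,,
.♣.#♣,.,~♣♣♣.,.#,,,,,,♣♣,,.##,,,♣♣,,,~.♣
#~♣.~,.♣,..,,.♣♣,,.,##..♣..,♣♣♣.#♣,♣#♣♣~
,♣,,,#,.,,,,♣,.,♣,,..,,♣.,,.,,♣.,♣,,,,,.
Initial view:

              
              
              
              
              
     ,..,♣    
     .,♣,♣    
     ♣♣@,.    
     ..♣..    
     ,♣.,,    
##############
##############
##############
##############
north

              
              
              
              
              
     ,.♣,,    
     ,..,♣    
     .,@,♣    
     ♣♣,,.    
     ..♣..    
     ,♣.,,    
##############
##############
##############

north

              
              
              
              
              
     ♣,,♣♣    
     ,.♣,,    
     ,.@,♣    
     .,♣,♣    
     ♣♣,,.    
     ..♣..    
     ,♣.,,    
##############
##############

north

              
              
              
              
              
     ~♣♣,♣    
     ♣,,♣♣    
     ,.@,,    
     ,..,♣    
     .,♣,♣    
     ♣♣,,.    
     ..♣..    
     ,♣.,,    
##############

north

              
              
              
              
              
     ,♣~,#    
     ~♣♣,♣    
     ♣,@♣♣    
     ,.♣,,    
     ,..,♣    
     .,♣,♣    
     ♣♣,,.    
     ..♣..    
     ,♣.,,    

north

              
              
              
              
              
     ~.~,.    
     ,♣~,#    
     ~♣@,♣    
     ♣,,♣♣    
     ,.♣,,    
     ,..,♣    
     .,♣,♣    
     ♣♣,,.    
     ..♣..    

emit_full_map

~.~,.
,♣~,#
~♣@,♣
♣,,♣♣
,.♣,,
,..,♣
.,♣,♣
♣♣,,.
..♣..
,♣.,,

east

              
              
              
              
              
    ~.~,.♣    
    ,♣~,#♣    
    ~♣♣@♣,    
    ♣,,♣♣~    
    ,.♣,,♣    
    ,..,♣     
    .,♣,♣     
    ♣♣,,.     
    ..♣..     

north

              
              
              
              
              
     ,#.,♣    
    ~.~,.♣    
    ,♣~@#♣    
    ~♣♣,♣,    
    ♣,,♣♣~    
    ,.♣,,♣    
    ,..,♣     
    .,♣,♣     
    ♣♣,,.     

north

              
              
              
              
              
     ♣~,#♣    
     ,#.,♣    
    ~.~@.♣    
    ,♣~,#♣    
    ~♣♣,♣,    
    ♣,,♣♣~    
    ,.♣,,♣    
    ,..,♣     
    .,♣,♣     

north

              
              
              
              
              
     ,♣#.♣    
     ♣~,#♣    
     ,#@,♣    
    ~.~,.♣    
    ,♣~,#♣    
    ~♣♣,♣,    
    ♣,,♣♣~    
    ,.♣,,♣    
    ,..,♣     

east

              
              
              
              
              
    ,♣#.♣~    
    ♣~,#♣,    
    ,#.@♣♣    
   ~.~,.♣♣    
   ,♣~,#♣♣    
   ~♣♣,♣,     
   ♣,,♣♣~     
   ,.♣,,♣     
   ,..,♣      

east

              
              
              
              
              
   ,♣#.♣~♣    
   ♣~,#♣,,    
   ,#.,@♣,    
  ~.~,.♣♣.    
  ,♣~,#♣♣,    
  ~♣♣,♣,      
  ♣,,♣♣~      
  ,.♣,,♣      
  ,..,♣       

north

              
              
              
              
              
     ,,,♣♣    
   ,♣#.♣~♣    
   ♣~,#@,,    
   ,#.,♣♣,    
  ~.~,.♣♣.    
  ,♣~,#♣♣,    
  ~♣♣,♣,      
  ♣,,♣♣~      
  ,.♣,,♣      

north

              
              
              
              
              
     ,.♣,#    
     ,,,♣♣    
   ,♣#.@~♣    
   ♣~,#♣,,    
   ,#.,♣♣,    
  ~.~,.♣♣.    
  ,♣~,#♣♣,    
  ~♣♣,♣,      
  ♣,,♣♣~      

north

              
              
              
              
              
     ~♣~,,    
     ,.♣,#    
     ,,@♣♣    
   ,♣#.♣~♣    
   ♣~,#♣,,    
   ,#.,♣♣,    
  ~.~,.♣♣.    
  ,♣~,#♣♣,    
  ~♣♣,♣,      

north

              
              
              
              
              
     ,♣,.,    
     ~♣~,,    
     ,.@,#    
     ,,,♣♣    
   ,♣#.♣~♣    
   ♣~,#♣,,    
   ,#.,♣♣,    
  ~.~,.♣♣.    
  ,♣~,#♣♣,    

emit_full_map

   ,♣,.,
   ~♣~,,
   ,.@,#
   ,,,♣♣
 ,♣#.♣~♣
 ♣~,#♣,,
 ,#.,♣♣,
~.~,.♣♣.
,♣~,#♣♣,
~♣♣,♣,  
♣,,♣♣~  
,.♣,,♣  
,..,♣   
.,♣,♣   
♣♣,,.   
..♣..   
,♣.,,   

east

              
              
              
              
              
    ,♣,.,♣    
    ~♣~,,~    
    ,.♣@##    
    ,,,♣♣.    
  ,♣#.♣~♣♣    
  ♣~,#♣,,     
  ,#.,♣♣,     
 ~.~,.♣♣.     
 ,♣~,#♣♣,     

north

              
              
              
              
              
     ,♣♣.,    
    ,♣,.,♣    
    ~♣~@,~    
    ,.♣,##    
    ,,,♣♣.    
  ,♣#.♣~♣♣    
  ♣~,#♣,,     
  ,#.,♣♣,     
 ~.~,.♣♣.     

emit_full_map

    ,♣♣.,
   ,♣,.,♣
   ~♣~@,~
   ,.♣,##
   ,,,♣♣.
 ,♣#.♣~♣♣
 ♣~,#♣,, 
 ,#.,♣♣, 
~.~,.♣♣. 
,♣~,#♣♣, 
~♣♣,♣,   
♣,,♣♣~   
,.♣,,♣   
,..,♣    
.,♣,♣    
♣♣,,.    
..♣..    
,♣.,,    
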